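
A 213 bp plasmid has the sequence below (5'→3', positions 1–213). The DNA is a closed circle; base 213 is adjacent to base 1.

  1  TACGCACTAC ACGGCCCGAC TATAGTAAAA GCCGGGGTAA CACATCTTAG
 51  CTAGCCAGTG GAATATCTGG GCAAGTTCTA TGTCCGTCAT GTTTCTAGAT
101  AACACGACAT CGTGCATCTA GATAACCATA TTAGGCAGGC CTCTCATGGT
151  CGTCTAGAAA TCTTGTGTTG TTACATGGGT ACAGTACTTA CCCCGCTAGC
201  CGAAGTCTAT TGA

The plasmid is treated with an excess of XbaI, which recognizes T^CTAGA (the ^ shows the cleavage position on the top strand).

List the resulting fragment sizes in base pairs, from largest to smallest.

XbaI sites (TCTAGA) start at positions 94, 117, 153.
XbaI cuts after the first base of each site, so after positions 94, 117, 153.
Circular molecule, 3 cuts → 3 fragments:
  95–117 → 23 bp
  118–153 → 36 bp
  154–213 then 1–94 → 60 + 94 = 154 bp
Sorted largest to smallest: 154, 36, 23 bp.

154, 36, 23 bp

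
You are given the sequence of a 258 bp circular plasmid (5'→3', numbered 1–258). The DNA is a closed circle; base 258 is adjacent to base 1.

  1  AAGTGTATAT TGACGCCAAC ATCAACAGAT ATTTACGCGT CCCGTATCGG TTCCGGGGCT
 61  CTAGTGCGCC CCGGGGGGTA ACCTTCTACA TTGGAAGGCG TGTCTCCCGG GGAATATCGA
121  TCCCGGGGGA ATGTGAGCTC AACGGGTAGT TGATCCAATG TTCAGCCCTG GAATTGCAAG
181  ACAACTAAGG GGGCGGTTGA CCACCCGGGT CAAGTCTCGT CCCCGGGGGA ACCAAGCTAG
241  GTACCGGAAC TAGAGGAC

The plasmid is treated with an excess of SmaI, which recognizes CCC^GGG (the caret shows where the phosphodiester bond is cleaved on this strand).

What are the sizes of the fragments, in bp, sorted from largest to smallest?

SmaI sites (CCCGGG) start at positions 70, 106, 122, 204, 222.
SmaI cuts after base 3 of each site, so after positions 72, 108, 124, 206, 224.
Circular molecule, 5 cuts → 5 fragments:
  73–108 → 36 bp
  109–124 → 16 bp
  125–206 → 82 bp
  207–224 → 18 bp
  225–258 then 1–72 → 34 + 72 = 106 bp
Sorted largest to smallest: 106, 82, 36, 18, 16 bp.

106, 82, 36, 18, 16 bp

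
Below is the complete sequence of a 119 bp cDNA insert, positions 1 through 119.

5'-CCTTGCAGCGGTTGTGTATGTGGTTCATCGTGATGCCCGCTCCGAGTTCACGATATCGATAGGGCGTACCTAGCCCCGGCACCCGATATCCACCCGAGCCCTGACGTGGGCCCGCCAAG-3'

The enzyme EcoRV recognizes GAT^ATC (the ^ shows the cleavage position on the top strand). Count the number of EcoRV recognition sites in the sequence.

GATATC occurs starting at positions 52, 85.
EcoRV cuts at 2 sites.

2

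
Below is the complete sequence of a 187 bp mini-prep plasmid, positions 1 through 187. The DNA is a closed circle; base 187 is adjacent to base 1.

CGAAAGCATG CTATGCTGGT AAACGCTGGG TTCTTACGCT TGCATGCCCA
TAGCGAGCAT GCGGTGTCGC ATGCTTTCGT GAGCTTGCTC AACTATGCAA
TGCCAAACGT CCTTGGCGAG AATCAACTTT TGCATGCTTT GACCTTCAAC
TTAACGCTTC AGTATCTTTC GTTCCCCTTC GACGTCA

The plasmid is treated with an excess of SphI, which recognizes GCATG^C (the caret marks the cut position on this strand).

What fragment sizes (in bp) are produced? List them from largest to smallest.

SphI sites (GCATGC) start at positions 6, 42, 57, 69, 132.
SphI cuts after base 5 of each site (before the last base), so after positions 10, 46, 61, 73, 136.
Circular molecule, 5 cuts → 5 fragments:
  11–46 → 36 bp
  47–61 → 15 bp
  62–73 → 12 bp
  74–136 → 63 bp
  137–187 then 1–10 → 51 + 10 = 61 bp
Sorted largest to smallest: 63, 61, 36, 15, 12 bp.

63, 61, 36, 15, 12 bp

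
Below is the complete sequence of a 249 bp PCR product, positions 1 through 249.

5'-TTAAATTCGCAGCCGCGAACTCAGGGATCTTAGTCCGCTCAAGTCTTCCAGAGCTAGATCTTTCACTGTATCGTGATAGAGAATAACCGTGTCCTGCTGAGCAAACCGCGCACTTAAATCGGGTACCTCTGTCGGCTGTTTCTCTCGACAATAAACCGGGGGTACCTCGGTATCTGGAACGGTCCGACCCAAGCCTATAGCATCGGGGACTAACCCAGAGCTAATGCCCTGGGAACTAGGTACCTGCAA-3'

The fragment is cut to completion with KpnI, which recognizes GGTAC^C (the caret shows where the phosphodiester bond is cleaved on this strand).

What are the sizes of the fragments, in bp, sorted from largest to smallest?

126, 78, 39, 6 bp

KpnI sites (GGTACC) start at positions 122, 161, 239.
KpnI cuts after base 5 of each site (before the last base), so after positions 126, 165, 243.
Linear molecule, 3 cuts → 4 fragments:
  1–126 → 126 bp
  127–165 → 39 bp
  166–243 → 78 bp
  244–249 → 6 bp
Sorted largest to smallest: 126, 78, 39, 6 bp.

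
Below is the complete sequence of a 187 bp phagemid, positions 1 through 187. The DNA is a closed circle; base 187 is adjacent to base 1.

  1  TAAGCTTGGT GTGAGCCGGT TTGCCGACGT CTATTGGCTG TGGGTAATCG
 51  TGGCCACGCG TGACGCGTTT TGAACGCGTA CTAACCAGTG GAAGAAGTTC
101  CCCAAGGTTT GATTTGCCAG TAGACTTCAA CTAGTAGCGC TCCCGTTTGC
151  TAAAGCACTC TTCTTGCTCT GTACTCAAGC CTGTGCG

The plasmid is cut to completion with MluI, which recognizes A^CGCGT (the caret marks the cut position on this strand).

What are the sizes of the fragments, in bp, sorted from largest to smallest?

MluI sites (ACGCGT) start at positions 56, 63, 74.
MluI cuts after the first base of each site, so after positions 56, 63, 74.
Circular molecule, 3 cuts → 3 fragments:
  57–63 → 7 bp
  64–74 → 11 bp
  75–187 then 1–56 → 113 + 56 = 169 bp
Sorted largest to smallest: 169, 11, 7 bp.

169, 11, 7 bp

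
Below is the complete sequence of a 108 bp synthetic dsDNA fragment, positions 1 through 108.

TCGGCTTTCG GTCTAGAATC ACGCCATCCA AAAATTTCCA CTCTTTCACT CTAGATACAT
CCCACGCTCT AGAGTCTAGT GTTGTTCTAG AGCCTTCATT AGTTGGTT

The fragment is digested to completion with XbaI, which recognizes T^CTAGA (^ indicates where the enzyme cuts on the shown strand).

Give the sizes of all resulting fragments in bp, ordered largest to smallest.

XbaI sites (TCTAGA) start at positions 12, 50, 68, 86.
XbaI cuts after the first base of each site, so after positions 12, 50, 68, 86.
Linear molecule, 4 cuts → 5 fragments:
  1–12 → 12 bp
  13–50 → 38 bp
  51–68 → 18 bp
  69–86 → 18 bp
  87–108 → 22 bp
Sorted largest to smallest: 38, 22, 18, 18, 12 bp.

38, 22, 18, 18, 12 bp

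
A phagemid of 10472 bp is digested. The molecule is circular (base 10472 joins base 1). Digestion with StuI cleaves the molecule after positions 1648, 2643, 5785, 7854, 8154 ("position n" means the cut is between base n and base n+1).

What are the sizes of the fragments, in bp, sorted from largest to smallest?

3966, 3142, 2069, 995, 300 bp

Circular molecule, 5 cuts → 5 fragments:
  2643 − 1648 = 995 bp
  5785 − 2643 = 3142 bp
  7854 − 5785 = 2069 bp
  8154 − 7854 = 300 bp
  wrap: 10472 − 8154 + 1648 = 3966 bp
Sorted largest to smallest: 3966, 3142, 2069, 995, 300 bp.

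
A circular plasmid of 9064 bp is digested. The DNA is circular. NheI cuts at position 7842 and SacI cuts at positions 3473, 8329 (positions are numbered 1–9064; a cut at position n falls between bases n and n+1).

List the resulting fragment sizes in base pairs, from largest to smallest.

4369, 4208, 487 bp

Combined cut positions (sorted): 3473, 7842, 8329.
Circular molecule, 3 cuts → 3 fragments:
  7842 − 3473 = 4369 bp
  8329 − 7842 = 487 bp
  wrap: 9064 − 8329 + 3473 = 4208 bp
Sorted largest to smallest: 4369, 4208, 487 bp.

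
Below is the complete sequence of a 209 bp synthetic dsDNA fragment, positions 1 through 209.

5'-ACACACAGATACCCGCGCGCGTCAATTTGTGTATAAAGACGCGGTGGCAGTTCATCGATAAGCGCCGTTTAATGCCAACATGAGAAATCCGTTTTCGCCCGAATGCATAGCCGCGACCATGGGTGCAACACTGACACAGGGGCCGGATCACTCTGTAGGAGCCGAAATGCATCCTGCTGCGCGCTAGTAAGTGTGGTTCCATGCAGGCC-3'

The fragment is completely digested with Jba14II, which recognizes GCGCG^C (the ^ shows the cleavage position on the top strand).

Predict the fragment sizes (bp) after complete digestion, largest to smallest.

Jba14II sites (GCGCGC) start at positions 15, 179.
Jba14II cuts after base 5 of each site (before the last base), so after positions 19, 183.
Linear molecule, 2 cuts → 3 fragments:
  1–19 → 19 bp
  20–183 → 164 bp
  184–209 → 26 bp
Sorted largest to smallest: 164, 26, 19 bp.

164, 26, 19 bp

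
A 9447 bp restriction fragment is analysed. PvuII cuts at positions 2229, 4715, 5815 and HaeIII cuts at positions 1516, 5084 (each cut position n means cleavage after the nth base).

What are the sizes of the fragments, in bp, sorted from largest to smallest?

3632, 2486, 1516, 731, 713, 369 bp

Combined cut positions (sorted): 1516, 2229, 4715, 5084, 5815.
Linear molecule, 5 cuts → 6 fragments:
  1516 − 0 = 1516 bp
  2229 − 1516 = 713 bp
  4715 − 2229 = 2486 bp
  5084 − 4715 = 369 bp
  5815 − 5084 = 731 bp
  9447 − 5815 = 3632 bp
Sorted largest to smallest: 3632, 2486, 1516, 731, 713, 369 bp.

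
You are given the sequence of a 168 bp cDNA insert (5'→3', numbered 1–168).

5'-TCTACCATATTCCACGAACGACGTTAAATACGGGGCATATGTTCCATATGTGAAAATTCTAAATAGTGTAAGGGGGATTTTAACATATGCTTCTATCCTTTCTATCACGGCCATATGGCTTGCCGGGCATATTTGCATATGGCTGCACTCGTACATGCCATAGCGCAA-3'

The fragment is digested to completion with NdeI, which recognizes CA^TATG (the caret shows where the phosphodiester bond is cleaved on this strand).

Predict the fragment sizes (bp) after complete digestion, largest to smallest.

NdeI sites (CATATG) start at positions 36, 45, 84, 112, 136.
NdeI cuts after base 2 of each site, so after positions 37, 46, 85, 113, 137.
Linear molecule, 5 cuts → 6 fragments:
  1–37 → 37 bp
  38–46 → 9 bp
  47–85 → 39 bp
  86–113 → 28 bp
  114–137 → 24 bp
  138–168 → 31 bp
Sorted largest to smallest: 39, 37, 31, 28, 24, 9 bp.

39, 37, 31, 28, 24, 9 bp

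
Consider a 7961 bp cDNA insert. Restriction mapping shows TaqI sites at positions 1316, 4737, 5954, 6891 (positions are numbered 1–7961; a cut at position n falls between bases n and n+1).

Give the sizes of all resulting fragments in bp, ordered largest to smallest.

Linear molecule, 4 cuts → 5 fragments:
  1316 − 0 = 1316 bp
  4737 − 1316 = 3421 bp
  5954 − 4737 = 1217 bp
  6891 − 5954 = 937 bp
  7961 − 6891 = 1070 bp
Sorted largest to smallest: 3421, 1316, 1217, 1070, 937 bp.

3421, 1316, 1217, 1070, 937 bp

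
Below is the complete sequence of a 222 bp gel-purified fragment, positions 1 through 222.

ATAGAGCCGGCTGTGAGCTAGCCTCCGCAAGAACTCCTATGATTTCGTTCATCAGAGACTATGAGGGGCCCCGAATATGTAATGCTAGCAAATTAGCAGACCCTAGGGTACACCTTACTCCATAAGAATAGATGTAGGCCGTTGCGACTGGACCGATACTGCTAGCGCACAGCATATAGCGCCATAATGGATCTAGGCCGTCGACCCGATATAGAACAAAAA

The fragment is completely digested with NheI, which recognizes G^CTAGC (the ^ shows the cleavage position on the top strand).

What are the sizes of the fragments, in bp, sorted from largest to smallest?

77, 67, 61, 17 bp

NheI sites (GCTAGC) start at positions 17, 84, 161.
NheI cuts after the first base of each site, so after positions 17, 84, 161.
Linear molecule, 3 cuts → 4 fragments:
  1–17 → 17 bp
  18–84 → 67 bp
  85–161 → 77 bp
  162–222 → 61 bp
Sorted largest to smallest: 77, 67, 61, 17 bp.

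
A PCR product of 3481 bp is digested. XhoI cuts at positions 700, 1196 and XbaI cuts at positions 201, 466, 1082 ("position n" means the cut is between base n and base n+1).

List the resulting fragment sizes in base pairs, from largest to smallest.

2285, 382, 265, 234, 201, 114 bp

Combined cut positions (sorted): 201, 466, 700, 1082, 1196.
Linear molecule, 5 cuts → 6 fragments:
  201 − 0 = 201 bp
  466 − 201 = 265 bp
  700 − 466 = 234 bp
  1082 − 700 = 382 bp
  1196 − 1082 = 114 bp
  3481 − 1196 = 2285 bp
Sorted largest to smallest: 2285, 382, 265, 234, 201, 114 bp.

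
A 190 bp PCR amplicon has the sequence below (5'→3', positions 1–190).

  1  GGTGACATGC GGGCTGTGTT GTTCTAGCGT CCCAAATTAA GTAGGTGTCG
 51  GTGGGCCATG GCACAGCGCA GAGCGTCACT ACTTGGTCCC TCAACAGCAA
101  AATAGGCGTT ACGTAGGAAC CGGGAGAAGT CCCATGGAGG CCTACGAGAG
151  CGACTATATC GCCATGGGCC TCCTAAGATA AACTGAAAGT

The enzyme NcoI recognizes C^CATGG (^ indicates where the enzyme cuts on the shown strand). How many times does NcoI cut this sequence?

CCATGG occurs starting at positions 56, 132, 162.
NcoI cuts at 3 sites.

3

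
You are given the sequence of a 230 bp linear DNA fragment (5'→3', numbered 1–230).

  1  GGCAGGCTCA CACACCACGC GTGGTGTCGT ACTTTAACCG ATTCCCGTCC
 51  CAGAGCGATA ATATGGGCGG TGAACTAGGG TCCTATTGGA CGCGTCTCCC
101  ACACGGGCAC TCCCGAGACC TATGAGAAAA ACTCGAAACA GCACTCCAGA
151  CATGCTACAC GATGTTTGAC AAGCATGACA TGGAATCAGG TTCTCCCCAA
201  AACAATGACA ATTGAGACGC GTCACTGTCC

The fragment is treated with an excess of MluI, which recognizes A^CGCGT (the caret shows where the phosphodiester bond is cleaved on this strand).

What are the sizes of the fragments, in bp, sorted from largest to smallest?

MluI sites (ACGCGT) start at positions 17, 90, 217.
MluI cuts after the first base of each site, so after positions 17, 90, 217.
Linear molecule, 3 cuts → 4 fragments:
  1–17 → 17 bp
  18–90 → 73 bp
  91–217 → 127 bp
  218–230 → 13 bp
Sorted largest to smallest: 127, 73, 17, 13 bp.

127, 73, 17, 13 bp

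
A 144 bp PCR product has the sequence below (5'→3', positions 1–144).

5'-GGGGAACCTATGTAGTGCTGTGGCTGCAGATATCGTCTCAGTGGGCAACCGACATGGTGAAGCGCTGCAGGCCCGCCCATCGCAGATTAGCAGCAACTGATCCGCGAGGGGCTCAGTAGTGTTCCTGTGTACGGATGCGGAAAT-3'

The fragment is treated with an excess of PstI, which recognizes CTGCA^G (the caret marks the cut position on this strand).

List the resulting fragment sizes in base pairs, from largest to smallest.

PstI sites (CTGCAG) start at positions 24, 65.
PstI cuts after base 5 of each site (before the last base), so after positions 28, 69.
Linear molecule, 2 cuts → 3 fragments:
  1–28 → 28 bp
  29–69 → 41 bp
  70–144 → 75 bp
Sorted largest to smallest: 75, 41, 28 bp.

75, 41, 28 bp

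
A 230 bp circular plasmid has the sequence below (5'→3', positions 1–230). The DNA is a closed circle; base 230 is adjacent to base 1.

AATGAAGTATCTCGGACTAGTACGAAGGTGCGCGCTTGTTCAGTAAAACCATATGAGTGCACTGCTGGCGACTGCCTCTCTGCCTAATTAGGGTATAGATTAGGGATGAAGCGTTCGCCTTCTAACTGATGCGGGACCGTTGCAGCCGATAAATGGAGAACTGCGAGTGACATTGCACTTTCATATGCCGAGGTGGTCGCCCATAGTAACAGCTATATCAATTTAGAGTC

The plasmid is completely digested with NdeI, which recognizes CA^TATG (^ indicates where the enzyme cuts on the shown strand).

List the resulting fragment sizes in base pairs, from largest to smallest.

NdeI sites (CATATG) start at positions 50, 182.
NdeI cuts after base 2 of each site, so after positions 51, 183.
Circular molecule, 2 cuts → 2 fragments:
  52–183 → 132 bp
  184–230 then 1–51 → 47 + 51 = 98 bp
Sorted largest to smallest: 132, 98 bp.

132, 98 bp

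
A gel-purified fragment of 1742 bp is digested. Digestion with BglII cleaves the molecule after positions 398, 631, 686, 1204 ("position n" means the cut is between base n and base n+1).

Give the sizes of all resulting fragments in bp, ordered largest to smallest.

Linear molecule, 4 cuts → 5 fragments:
  398 − 0 = 398 bp
  631 − 398 = 233 bp
  686 − 631 = 55 bp
  1204 − 686 = 518 bp
  1742 − 1204 = 538 bp
Sorted largest to smallest: 538, 518, 398, 233, 55 bp.

538, 518, 398, 233, 55 bp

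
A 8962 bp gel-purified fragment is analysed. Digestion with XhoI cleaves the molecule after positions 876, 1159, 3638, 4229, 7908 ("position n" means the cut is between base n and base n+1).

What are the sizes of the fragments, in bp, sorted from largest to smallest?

Linear molecule, 5 cuts → 6 fragments:
  876 − 0 = 876 bp
  1159 − 876 = 283 bp
  3638 − 1159 = 2479 bp
  4229 − 3638 = 591 bp
  7908 − 4229 = 3679 bp
  8962 − 7908 = 1054 bp
Sorted largest to smallest: 3679, 2479, 1054, 876, 591, 283 bp.

3679, 2479, 1054, 876, 591, 283 bp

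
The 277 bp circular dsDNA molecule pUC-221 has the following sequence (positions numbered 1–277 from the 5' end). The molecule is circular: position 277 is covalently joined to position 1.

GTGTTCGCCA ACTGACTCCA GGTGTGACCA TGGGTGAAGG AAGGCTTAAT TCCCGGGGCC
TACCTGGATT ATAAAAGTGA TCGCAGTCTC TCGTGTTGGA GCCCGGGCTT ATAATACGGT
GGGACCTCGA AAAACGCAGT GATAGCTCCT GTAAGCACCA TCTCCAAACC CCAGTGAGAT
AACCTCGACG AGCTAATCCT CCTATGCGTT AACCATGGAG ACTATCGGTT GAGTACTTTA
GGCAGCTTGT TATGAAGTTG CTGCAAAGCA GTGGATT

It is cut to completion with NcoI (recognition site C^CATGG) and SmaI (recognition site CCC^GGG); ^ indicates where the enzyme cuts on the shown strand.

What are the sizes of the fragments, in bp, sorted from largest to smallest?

NcoI sites (CCATGG) start at positions 28, 213.
NcoI cuts after the first base of each site, so after positions 28, 213.
SmaI sites (CCCGGG) start at positions 52, 102.
SmaI cuts after base 3 of each site, so after positions 54, 104.
Combined cut positions: 28, 54, 104, 213.
Circular molecule, 4 cuts → 4 fragments:
  29–54 → 26 bp
  55–104 → 50 bp
  105–213 → 109 bp
  214–277 then 1–28 → 64 + 28 = 92 bp
Sorted largest to smallest: 109, 92, 50, 26 bp.

109, 92, 50, 26 bp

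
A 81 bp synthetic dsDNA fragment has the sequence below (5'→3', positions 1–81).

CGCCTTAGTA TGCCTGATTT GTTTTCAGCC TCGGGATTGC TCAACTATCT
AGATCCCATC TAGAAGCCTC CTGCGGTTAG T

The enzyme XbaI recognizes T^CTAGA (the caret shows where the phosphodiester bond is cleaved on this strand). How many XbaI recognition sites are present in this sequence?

TCTAGA occurs starting at positions 48, 59.
XbaI cuts at 2 sites.

2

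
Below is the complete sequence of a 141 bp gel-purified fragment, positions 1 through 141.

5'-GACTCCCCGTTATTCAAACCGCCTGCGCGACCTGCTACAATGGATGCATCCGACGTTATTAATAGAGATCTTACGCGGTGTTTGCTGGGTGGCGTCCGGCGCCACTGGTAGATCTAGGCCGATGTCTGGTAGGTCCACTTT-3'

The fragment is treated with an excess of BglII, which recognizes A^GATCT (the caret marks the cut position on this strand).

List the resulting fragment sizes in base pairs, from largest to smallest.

66, 44, 31 bp

BglII sites (AGATCT) start at positions 66, 110.
BglII cuts after the first base of each site, so after positions 66, 110.
Linear molecule, 2 cuts → 3 fragments:
  1–66 → 66 bp
  67–110 → 44 bp
  111–141 → 31 bp
Sorted largest to smallest: 66, 44, 31 bp.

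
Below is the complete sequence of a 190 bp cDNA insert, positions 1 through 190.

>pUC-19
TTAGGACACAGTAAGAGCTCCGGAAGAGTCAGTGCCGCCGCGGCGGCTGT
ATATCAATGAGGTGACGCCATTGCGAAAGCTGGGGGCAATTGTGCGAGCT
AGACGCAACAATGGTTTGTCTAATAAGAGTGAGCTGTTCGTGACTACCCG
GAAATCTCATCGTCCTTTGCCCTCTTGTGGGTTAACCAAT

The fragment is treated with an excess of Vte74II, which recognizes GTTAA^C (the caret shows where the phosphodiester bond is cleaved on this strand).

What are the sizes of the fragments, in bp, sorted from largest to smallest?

The Vte74II site (GTTAAC) starts at position 181.
Vte74II cuts after base 5 of each site (before the last base), so after position 185.
Linear molecule, 1 cut → 2 fragments:
  1–185 → 185 bp
  186–190 → 5 bp
Sorted largest to smallest: 185, 5 bp.

185, 5 bp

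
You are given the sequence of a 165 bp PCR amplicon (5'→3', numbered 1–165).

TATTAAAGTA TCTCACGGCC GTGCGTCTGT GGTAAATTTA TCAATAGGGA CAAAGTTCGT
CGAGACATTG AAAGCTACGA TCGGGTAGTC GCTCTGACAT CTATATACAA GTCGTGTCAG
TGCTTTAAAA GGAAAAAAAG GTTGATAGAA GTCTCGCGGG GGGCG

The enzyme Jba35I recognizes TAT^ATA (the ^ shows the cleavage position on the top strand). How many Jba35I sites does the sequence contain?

1

TATATA occurs starting at position 102.
Jba35I cuts at 1 site.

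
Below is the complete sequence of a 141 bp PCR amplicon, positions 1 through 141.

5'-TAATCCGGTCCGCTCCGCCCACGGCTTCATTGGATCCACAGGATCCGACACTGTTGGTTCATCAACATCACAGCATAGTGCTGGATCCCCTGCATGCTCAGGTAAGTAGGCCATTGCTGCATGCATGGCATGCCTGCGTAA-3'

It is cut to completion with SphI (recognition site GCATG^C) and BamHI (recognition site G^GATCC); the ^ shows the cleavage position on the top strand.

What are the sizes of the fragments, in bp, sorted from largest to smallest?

SphI sites (GCATGC) start at positions 92, 119, 128.
SphI cuts after base 5 of each site (before the last base), so after positions 96, 123, 132.
BamHI sites (GGATCC) start at positions 32, 41, 83.
BamHI cuts after the first base of each site, so after positions 32, 41, 83.
Combined cut positions: 32, 41, 83, 96, 123, 132.
Linear molecule, 6 cuts → 7 fragments:
  1–32 → 32 bp
  33–41 → 9 bp
  42–83 → 42 bp
  84–96 → 13 bp
  97–123 → 27 bp
  124–132 → 9 bp
  133–141 → 9 bp
Sorted largest to smallest: 42, 32, 27, 13, 9, 9, 9 bp.

42, 32, 27, 13, 9, 9, 9 bp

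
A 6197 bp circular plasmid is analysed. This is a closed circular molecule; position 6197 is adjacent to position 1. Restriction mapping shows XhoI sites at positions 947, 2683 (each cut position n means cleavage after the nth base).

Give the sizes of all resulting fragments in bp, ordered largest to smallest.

4461, 1736 bp

Circular molecule, 2 cuts → 2 fragments:
  2683 − 947 = 1736 bp
  wrap: 6197 − 2683 + 947 = 4461 bp
Sorted largest to smallest: 4461, 1736 bp.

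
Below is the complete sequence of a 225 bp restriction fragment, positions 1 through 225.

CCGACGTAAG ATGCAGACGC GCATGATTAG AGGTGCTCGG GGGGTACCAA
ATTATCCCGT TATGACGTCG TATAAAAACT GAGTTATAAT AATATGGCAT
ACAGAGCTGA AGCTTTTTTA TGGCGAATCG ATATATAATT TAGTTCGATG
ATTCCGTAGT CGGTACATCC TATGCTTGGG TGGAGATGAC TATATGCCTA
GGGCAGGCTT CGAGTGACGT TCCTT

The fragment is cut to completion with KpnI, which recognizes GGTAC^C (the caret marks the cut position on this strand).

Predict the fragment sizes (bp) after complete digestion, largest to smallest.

178, 47 bp

The KpnI site (GGTACC) starts at position 43.
KpnI cuts after base 5 of each site (before the last base), so after position 47.
Linear molecule, 1 cut → 2 fragments:
  1–47 → 47 bp
  48–225 → 178 bp
Sorted largest to smallest: 178, 47 bp.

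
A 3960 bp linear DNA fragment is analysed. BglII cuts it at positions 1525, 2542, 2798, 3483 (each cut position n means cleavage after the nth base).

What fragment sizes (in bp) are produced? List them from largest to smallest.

1525, 1017, 685, 477, 256 bp

Linear molecule, 4 cuts → 5 fragments:
  1525 − 0 = 1525 bp
  2542 − 1525 = 1017 bp
  2798 − 2542 = 256 bp
  3483 − 2798 = 685 bp
  3960 − 3483 = 477 bp
Sorted largest to smallest: 1525, 1017, 685, 477, 256 bp.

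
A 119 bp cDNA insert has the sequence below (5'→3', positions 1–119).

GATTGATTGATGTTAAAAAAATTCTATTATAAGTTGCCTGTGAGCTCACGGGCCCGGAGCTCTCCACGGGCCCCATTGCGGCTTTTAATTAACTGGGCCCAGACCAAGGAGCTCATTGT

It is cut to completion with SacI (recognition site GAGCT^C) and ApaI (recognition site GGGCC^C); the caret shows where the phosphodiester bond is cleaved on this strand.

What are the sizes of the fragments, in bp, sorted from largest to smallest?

46, 27, 14, 11, 8, 7, 6 bp

SacI sites (GAGCTC) start at positions 42, 57, 109.
SacI cuts after base 5 of each site (before the last base), so after positions 46, 61, 113.
ApaI sites (GGGCCC) start at positions 50, 68, 95.
ApaI cuts after base 5 of each site (before the last base), so after positions 54, 72, 99.
Combined cut positions: 46, 54, 61, 72, 99, 113.
Linear molecule, 6 cuts → 7 fragments:
  1–46 → 46 bp
  47–54 → 8 bp
  55–61 → 7 bp
  62–72 → 11 bp
  73–99 → 27 bp
  100–113 → 14 bp
  114–119 → 6 bp
Sorted largest to smallest: 46, 27, 14, 11, 8, 7, 6 bp.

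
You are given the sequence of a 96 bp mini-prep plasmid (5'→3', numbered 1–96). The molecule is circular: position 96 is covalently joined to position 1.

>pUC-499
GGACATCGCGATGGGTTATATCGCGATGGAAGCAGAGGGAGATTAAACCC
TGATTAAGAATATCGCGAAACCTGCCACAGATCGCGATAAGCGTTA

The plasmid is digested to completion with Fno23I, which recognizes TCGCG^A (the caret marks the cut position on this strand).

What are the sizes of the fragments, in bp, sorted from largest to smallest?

Fno23I sites (TCGCGA) start at positions 6, 21, 63, 82.
Fno23I cuts after base 5 of each site (before the last base), so after positions 10, 25, 67, 86.
Circular molecule, 4 cuts → 4 fragments:
  11–25 → 15 bp
  26–67 → 42 bp
  68–86 → 19 bp
  87–96 then 1–10 → 10 + 10 = 20 bp
Sorted largest to smallest: 42, 20, 19, 15 bp.

42, 20, 19, 15 bp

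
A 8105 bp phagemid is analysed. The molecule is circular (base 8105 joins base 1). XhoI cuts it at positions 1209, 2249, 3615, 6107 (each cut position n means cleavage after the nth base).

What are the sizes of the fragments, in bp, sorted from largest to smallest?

3207, 2492, 1366, 1040 bp

Circular molecule, 4 cuts → 4 fragments:
  2249 − 1209 = 1040 bp
  3615 − 2249 = 1366 bp
  6107 − 3615 = 2492 bp
  wrap: 8105 − 6107 + 1209 = 3207 bp
Sorted largest to smallest: 3207, 2492, 1366, 1040 bp.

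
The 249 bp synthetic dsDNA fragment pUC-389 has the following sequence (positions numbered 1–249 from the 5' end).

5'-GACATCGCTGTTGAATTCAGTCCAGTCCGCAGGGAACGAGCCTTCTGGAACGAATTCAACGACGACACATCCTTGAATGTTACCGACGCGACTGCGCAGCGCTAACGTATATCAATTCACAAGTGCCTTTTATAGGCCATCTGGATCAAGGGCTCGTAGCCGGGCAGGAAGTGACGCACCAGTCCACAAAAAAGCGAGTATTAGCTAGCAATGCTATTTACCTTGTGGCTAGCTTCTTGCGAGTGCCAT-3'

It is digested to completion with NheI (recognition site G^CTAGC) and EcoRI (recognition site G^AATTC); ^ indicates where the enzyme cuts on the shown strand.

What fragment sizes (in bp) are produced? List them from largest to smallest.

152, 39, 24, 21, 13 bp

NheI sites (GCTAGC) start at positions 204, 228.
NheI cuts after the first base of each site, so after positions 204, 228.
EcoRI sites (GAATTC) start at positions 13, 52.
EcoRI cuts after the first base of each site, so after positions 13, 52.
Combined cut positions: 13, 52, 204, 228.
Linear molecule, 4 cuts → 5 fragments:
  1–13 → 13 bp
  14–52 → 39 bp
  53–204 → 152 bp
  205–228 → 24 bp
  229–249 → 21 bp
Sorted largest to smallest: 152, 39, 24, 21, 13 bp.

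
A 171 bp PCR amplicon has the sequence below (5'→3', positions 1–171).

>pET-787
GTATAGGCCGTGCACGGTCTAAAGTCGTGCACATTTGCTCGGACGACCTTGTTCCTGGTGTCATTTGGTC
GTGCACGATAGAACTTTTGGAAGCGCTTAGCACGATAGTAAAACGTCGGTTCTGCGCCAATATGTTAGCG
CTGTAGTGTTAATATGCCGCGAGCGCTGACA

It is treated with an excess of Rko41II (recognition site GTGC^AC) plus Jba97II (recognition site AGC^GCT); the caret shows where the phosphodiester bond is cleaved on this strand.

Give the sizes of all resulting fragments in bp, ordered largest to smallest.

45, 44, 25, 20, 17, 13, 7 bp

Rko41II sites (GTGCAC) start at positions 10, 27, 71.
Rko41II cuts after base 4 of each site, so after positions 13, 30, 74.
Jba97II sites (AGCGCT) start at positions 92, 137, 162.
Jba97II cuts after base 3 of each site, so after positions 94, 139, 164.
Combined cut positions: 13, 30, 74, 94, 139, 164.
Linear molecule, 6 cuts → 7 fragments:
  1–13 → 13 bp
  14–30 → 17 bp
  31–74 → 44 bp
  75–94 → 20 bp
  95–139 → 45 bp
  140–164 → 25 bp
  165–171 → 7 bp
Sorted largest to smallest: 45, 44, 25, 20, 17, 13, 7 bp.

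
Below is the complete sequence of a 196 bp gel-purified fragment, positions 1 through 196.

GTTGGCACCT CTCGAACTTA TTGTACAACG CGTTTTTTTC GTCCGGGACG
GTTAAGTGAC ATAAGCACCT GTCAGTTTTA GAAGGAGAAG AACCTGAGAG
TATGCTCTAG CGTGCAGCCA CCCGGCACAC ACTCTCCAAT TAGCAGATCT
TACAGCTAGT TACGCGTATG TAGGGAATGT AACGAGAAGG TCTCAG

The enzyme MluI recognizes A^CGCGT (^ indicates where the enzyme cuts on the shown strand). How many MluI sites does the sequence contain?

ACGCGT occurs starting at positions 28, 162.
MluI cuts at 2 sites.

2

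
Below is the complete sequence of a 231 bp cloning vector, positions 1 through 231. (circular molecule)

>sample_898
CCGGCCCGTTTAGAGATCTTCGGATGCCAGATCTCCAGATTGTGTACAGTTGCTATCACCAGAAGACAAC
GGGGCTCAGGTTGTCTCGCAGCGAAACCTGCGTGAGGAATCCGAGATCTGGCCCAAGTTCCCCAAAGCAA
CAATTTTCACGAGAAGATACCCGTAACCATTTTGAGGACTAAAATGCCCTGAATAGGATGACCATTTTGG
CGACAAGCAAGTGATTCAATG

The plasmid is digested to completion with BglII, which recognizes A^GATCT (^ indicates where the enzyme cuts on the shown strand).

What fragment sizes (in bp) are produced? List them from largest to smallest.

131, 85, 15 bp

BglII sites (AGATCT) start at positions 14, 29, 114.
BglII cuts after the first base of each site, so after positions 14, 29, 114.
Circular molecule, 3 cuts → 3 fragments:
  15–29 → 15 bp
  30–114 → 85 bp
  115–231 then 1–14 → 117 + 14 = 131 bp
Sorted largest to smallest: 131, 85, 15 bp.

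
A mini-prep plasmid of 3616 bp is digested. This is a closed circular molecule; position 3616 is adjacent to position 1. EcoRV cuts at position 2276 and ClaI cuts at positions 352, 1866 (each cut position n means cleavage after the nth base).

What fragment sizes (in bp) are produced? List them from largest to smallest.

1692, 1514, 410 bp

Combined cut positions (sorted): 352, 1866, 2276.
Circular molecule, 3 cuts → 3 fragments:
  1866 − 352 = 1514 bp
  2276 − 1866 = 410 bp
  wrap: 3616 − 2276 + 352 = 1692 bp
Sorted largest to smallest: 1692, 1514, 410 bp.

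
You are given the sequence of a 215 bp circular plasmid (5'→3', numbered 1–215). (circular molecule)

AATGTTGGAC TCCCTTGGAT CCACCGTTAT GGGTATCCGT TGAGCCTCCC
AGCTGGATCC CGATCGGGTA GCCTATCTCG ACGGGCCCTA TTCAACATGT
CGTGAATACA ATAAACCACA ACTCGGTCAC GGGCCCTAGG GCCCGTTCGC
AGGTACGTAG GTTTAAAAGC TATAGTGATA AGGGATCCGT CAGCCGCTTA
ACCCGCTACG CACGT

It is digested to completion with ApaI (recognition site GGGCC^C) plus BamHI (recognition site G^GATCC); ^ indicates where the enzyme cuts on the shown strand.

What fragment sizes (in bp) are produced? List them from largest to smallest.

49, 48, 40, 38, 32, 8 bp

ApaI sites (GGGCCC) start at positions 83, 131, 139.
ApaI cuts after base 5 of each site (before the last base), so after positions 87, 135, 143.
BamHI sites (GGATCC) start at positions 17, 55, 183.
BamHI cuts after the first base of each site, so after positions 17, 55, 183.
Combined cut positions: 17, 55, 87, 135, 143, 183.
Circular molecule, 6 cuts → 6 fragments:
  18–55 → 38 bp
  56–87 → 32 bp
  88–135 → 48 bp
  136–143 → 8 bp
  144–183 → 40 bp
  184–215 then 1–17 → 32 + 17 = 49 bp
Sorted largest to smallest: 49, 48, 40, 38, 32, 8 bp.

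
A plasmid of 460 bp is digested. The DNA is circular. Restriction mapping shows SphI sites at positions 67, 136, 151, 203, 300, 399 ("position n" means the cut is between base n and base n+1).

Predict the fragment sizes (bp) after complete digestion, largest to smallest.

128, 99, 97, 69, 52, 15 bp

Circular molecule, 6 cuts → 6 fragments:
  136 − 67 = 69 bp
  151 − 136 = 15 bp
  203 − 151 = 52 bp
  300 − 203 = 97 bp
  399 − 300 = 99 bp
  wrap: 460 − 399 + 67 = 128 bp
Sorted largest to smallest: 128, 99, 97, 69, 52, 15 bp.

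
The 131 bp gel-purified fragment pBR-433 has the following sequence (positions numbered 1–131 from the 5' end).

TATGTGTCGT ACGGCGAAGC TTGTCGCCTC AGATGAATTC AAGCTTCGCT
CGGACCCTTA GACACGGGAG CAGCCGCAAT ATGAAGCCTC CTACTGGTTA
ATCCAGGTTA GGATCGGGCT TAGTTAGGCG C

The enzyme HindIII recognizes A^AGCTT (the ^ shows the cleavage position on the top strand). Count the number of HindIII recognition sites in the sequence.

2

AAGCTT occurs starting at positions 17, 41.
HindIII cuts at 2 sites.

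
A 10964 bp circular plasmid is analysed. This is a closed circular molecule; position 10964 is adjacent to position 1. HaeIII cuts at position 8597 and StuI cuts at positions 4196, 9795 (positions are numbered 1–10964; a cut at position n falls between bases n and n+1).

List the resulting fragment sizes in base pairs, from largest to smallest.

5365, 4401, 1198 bp

Combined cut positions (sorted): 4196, 8597, 9795.
Circular molecule, 3 cuts → 3 fragments:
  8597 − 4196 = 4401 bp
  9795 − 8597 = 1198 bp
  wrap: 10964 − 9795 + 4196 = 5365 bp
Sorted largest to smallest: 5365, 4401, 1198 bp.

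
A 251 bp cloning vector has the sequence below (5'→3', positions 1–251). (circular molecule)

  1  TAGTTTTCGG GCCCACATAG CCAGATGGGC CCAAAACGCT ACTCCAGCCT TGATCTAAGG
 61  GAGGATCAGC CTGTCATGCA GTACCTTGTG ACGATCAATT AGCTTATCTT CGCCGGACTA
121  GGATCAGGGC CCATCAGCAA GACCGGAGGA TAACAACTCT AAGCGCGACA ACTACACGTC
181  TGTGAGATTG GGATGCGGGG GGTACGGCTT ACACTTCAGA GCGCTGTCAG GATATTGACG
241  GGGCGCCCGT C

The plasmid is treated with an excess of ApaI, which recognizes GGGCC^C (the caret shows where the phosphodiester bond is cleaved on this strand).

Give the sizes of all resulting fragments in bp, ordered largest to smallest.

ApaI sites (GGGCCC) start at positions 9, 27, 127.
ApaI cuts after base 5 of each site (before the last base), so after positions 13, 31, 131.
Circular molecule, 3 cuts → 3 fragments:
  14–31 → 18 bp
  32–131 → 100 bp
  132–251 then 1–13 → 120 + 13 = 133 bp
Sorted largest to smallest: 133, 100, 18 bp.

133, 100, 18 bp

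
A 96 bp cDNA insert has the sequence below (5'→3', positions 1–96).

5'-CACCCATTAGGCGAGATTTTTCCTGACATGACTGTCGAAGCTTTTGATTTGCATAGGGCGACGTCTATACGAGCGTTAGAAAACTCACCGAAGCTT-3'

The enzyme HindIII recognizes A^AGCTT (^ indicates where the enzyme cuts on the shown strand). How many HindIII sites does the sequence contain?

2

AAGCTT occurs starting at positions 38, 91.
HindIII cuts at 2 sites.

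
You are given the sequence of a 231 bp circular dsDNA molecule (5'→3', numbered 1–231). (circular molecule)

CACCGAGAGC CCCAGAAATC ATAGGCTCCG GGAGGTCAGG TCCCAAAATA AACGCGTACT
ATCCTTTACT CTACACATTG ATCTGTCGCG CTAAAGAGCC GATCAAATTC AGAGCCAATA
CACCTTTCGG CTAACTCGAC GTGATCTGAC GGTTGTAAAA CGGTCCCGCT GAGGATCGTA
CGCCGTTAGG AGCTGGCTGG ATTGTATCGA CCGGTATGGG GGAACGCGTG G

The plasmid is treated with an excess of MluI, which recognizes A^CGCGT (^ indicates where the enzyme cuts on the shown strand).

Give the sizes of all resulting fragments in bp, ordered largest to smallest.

172, 59 bp

MluI sites (ACGCGT) start at positions 52, 224.
MluI cuts after the first base of each site, so after positions 52, 224.
Circular molecule, 2 cuts → 2 fragments:
  53–224 → 172 bp
  225–231 then 1–52 → 7 + 52 = 59 bp
Sorted largest to smallest: 172, 59 bp.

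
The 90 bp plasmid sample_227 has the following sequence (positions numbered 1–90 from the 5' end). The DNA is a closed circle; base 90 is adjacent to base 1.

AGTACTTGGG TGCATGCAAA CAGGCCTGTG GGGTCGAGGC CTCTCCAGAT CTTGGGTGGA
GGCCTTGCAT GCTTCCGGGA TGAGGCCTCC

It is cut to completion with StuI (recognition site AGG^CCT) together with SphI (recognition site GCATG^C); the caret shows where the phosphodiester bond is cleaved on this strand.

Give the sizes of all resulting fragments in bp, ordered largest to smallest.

StuI sites (AGGCCT) start at positions 22, 37, 60, 83.
StuI cuts after base 3 of each site, so after positions 24, 39, 62, 85.
SphI sites (GCATGC) start at positions 12, 67.
SphI cuts after base 5 of each site (before the last base), so after positions 16, 71.
Combined cut positions: 16, 24, 39, 62, 71, 85.
Circular molecule, 6 cuts → 6 fragments:
  17–24 → 8 bp
  25–39 → 15 bp
  40–62 → 23 bp
  63–71 → 9 bp
  72–85 → 14 bp
  86–90 then 1–16 → 5 + 16 = 21 bp
Sorted largest to smallest: 23, 21, 15, 14, 9, 8 bp.

23, 21, 15, 14, 9, 8 bp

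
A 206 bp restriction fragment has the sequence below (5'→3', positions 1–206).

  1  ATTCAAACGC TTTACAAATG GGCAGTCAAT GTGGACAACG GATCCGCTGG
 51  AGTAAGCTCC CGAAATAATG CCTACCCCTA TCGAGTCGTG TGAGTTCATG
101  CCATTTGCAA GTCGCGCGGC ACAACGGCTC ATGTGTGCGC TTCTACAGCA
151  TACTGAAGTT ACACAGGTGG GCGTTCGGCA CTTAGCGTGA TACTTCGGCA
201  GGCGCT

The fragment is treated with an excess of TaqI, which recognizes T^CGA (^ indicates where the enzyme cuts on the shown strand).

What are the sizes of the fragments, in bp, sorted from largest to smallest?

125, 81 bp

The TaqI site (TCGA) starts at position 81.
TaqI cuts after the first base of each site, so after position 81.
Linear molecule, 1 cut → 2 fragments:
  1–81 → 81 bp
  82–206 → 125 bp
Sorted largest to smallest: 125, 81 bp.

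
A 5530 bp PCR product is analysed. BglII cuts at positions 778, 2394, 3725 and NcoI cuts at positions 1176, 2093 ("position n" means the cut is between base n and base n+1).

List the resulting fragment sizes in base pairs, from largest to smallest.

1805, 1331, 917, 778, 398, 301 bp

Combined cut positions (sorted): 778, 1176, 2093, 2394, 3725.
Linear molecule, 5 cuts → 6 fragments:
  778 − 0 = 778 bp
  1176 − 778 = 398 bp
  2093 − 1176 = 917 bp
  2394 − 2093 = 301 bp
  3725 − 2394 = 1331 bp
  5530 − 3725 = 1805 bp
Sorted largest to smallest: 1805, 1331, 917, 778, 398, 301 bp.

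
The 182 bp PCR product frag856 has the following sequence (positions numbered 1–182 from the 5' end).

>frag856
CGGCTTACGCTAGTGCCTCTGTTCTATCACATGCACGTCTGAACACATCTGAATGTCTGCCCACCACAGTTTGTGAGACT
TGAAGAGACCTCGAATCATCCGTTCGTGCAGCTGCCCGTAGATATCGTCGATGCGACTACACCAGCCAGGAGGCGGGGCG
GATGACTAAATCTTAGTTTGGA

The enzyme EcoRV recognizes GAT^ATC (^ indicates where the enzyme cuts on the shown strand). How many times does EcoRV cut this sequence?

GATATC occurs starting at position 121.
EcoRV cuts at 1 site.

1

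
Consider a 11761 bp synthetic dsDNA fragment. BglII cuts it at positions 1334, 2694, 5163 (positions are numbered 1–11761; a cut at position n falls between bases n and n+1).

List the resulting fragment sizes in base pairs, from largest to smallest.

Linear molecule, 3 cuts → 4 fragments:
  1334 − 0 = 1334 bp
  2694 − 1334 = 1360 bp
  5163 − 2694 = 2469 bp
  11761 − 5163 = 6598 bp
Sorted largest to smallest: 6598, 2469, 1360, 1334 bp.

6598, 2469, 1360, 1334 bp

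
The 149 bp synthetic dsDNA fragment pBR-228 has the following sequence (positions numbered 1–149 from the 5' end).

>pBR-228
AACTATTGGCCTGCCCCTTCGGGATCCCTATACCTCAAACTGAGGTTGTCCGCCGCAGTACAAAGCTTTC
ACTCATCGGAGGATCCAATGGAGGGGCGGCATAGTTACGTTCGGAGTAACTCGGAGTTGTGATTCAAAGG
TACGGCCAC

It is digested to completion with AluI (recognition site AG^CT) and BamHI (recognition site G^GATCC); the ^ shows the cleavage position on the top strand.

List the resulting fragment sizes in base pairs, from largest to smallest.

The AluI site (AGCT) starts at position 64.
AluI cuts after base 2 of each site, so after position 65.
BamHI sites (GGATCC) start at positions 22, 81.
BamHI cuts after the first base of each site, so after positions 22, 81.
Combined cut positions: 22, 65, 81.
Linear molecule, 3 cuts → 4 fragments:
  1–22 → 22 bp
  23–65 → 43 bp
  66–81 → 16 bp
  82–149 → 68 bp
Sorted largest to smallest: 68, 43, 22, 16 bp.

68, 43, 22, 16 bp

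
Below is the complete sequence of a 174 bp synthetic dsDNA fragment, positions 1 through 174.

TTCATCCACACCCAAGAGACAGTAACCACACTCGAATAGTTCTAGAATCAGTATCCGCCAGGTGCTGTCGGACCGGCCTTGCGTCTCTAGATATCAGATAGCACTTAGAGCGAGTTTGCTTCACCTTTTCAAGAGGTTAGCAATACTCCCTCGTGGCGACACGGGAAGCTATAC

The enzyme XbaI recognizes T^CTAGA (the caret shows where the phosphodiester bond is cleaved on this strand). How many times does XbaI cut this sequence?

2

TCTAGA occurs starting at positions 41, 86.
XbaI cuts at 2 sites.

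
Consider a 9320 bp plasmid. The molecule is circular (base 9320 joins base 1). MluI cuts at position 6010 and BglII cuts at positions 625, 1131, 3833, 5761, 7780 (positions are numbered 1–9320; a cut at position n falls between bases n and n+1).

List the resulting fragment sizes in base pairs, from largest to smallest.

2702, 2165, 1928, 1770, 506, 249 bp

Combined cut positions (sorted): 625, 1131, 3833, 5761, 6010, 7780.
Circular molecule, 6 cuts → 6 fragments:
  1131 − 625 = 506 bp
  3833 − 1131 = 2702 bp
  5761 − 3833 = 1928 bp
  6010 − 5761 = 249 bp
  7780 − 6010 = 1770 bp
  wrap: 9320 − 7780 + 625 = 2165 bp
Sorted largest to smallest: 2702, 2165, 1928, 1770, 506, 249 bp.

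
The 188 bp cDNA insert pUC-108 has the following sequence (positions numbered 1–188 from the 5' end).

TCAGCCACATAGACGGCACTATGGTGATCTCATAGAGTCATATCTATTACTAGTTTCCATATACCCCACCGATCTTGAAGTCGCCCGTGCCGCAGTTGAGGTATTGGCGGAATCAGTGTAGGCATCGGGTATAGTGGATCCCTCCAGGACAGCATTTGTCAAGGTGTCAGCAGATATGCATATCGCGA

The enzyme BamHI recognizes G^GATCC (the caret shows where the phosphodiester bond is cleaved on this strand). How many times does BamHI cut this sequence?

GGATCC occurs starting at position 136.
BamHI cuts at 1 site.

1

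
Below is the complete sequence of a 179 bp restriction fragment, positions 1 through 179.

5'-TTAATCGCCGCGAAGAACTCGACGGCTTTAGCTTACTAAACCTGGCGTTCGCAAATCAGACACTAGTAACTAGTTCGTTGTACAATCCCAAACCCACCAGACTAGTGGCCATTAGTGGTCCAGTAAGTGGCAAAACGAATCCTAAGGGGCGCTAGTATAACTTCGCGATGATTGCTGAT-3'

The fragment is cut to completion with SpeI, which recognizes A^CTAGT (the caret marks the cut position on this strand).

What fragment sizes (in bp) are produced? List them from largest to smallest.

78, 62, 32, 7 bp

SpeI sites (ACTAGT) start at positions 62, 69, 101.
SpeI cuts after the first base of each site, so after positions 62, 69, 101.
Linear molecule, 3 cuts → 4 fragments:
  1–62 → 62 bp
  63–69 → 7 bp
  70–101 → 32 bp
  102–179 → 78 bp
Sorted largest to smallest: 78, 62, 32, 7 bp.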